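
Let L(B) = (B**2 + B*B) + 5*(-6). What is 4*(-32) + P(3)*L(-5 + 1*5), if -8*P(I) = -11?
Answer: -677/4 ≈ -169.25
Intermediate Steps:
P(I) = 11/8 (P(I) = -1/8*(-11) = 11/8)
L(B) = -30 + 2*B**2 (L(B) = (B**2 + B**2) - 30 = 2*B**2 - 30 = -30 + 2*B**2)
4*(-32) + P(3)*L(-5 + 1*5) = 4*(-32) + 11*(-30 + 2*(-5 + 1*5)**2)/8 = -128 + 11*(-30 + 2*(-5 + 5)**2)/8 = -128 + 11*(-30 + 2*0**2)/8 = -128 + 11*(-30 + 2*0)/8 = -128 + 11*(-30 + 0)/8 = -128 + (11/8)*(-30) = -128 - 165/4 = -677/4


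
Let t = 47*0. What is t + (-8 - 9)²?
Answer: 289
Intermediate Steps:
t = 0
t + (-8 - 9)² = 0 + (-8 - 9)² = 0 + (-17)² = 0 + 289 = 289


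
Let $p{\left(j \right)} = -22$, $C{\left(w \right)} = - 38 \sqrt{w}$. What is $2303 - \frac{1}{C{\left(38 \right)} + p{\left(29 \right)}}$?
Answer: $\frac{62627771}{27194} + \frac{19 \sqrt{38}}{27194} \approx 2303.0$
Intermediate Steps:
$2303 - \frac{1}{C{\left(38 \right)} + p{\left(29 \right)}} = 2303 - \frac{1}{- 38 \sqrt{38} - 22} = 2303 - \frac{1}{-22 - 38 \sqrt{38}}$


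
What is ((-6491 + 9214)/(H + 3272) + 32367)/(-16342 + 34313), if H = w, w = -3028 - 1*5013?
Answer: 154355500/85703699 ≈ 1.8010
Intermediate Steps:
w = -8041 (w = -3028 - 5013 = -8041)
H = -8041
((-6491 + 9214)/(H + 3272) + 32367)/(-16342 + 34313) = ((-6491 + 9214)/(-8041 + 3272) + 32367)/(-16342 + 34313) = (2723/(-4769) + 32367)/17971 = (2723*(-1/4769) + 32367)*(1/17971) = (-2723/4769 + 32367)*(1/17971) = (154355500/4769)*(1/17971) = 154355500/85703699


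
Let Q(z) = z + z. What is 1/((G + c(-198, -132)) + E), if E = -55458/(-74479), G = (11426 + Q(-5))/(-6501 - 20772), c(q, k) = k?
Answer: -2031265767/267464827474 ≈ -0.0075945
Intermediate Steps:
Q(z) = 2*z
G = -11416/27273 (G = (11426 + 2*(-5))/(-6501 - 20772) = (11426 - 10)/(-27273) = 11416*(-1/27273) = -11416/27273 ≈ -0.41858)
E = 55458/74479 (E = -55458*(-1/74479) = 55458/74479 ≈ 0.74461)
1/((G + c(-198, -132)) + E) = 1/((-11416/27273 - 132) + 55458/74479) = 1/(-3611452/27273 + 55458/74479) = 1/(-267464827474/2031265767) = -2031265767/267464827474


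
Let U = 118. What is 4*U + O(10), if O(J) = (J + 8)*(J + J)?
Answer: 832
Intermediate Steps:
O(J) = 2*J*(8 + J) (O(J) = (8 + J)*(2*J) = 2*J*(8 + J))
4*U + O(10) = 4*118 + 2*10*(8 + 10) = 472 + 2*10*18 = 472 + 360 = 832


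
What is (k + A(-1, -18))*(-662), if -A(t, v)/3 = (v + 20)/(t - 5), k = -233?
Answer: 153584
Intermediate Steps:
A(t, v) = -3*(20 + v)/(-5 + t) (A(t, v) = -3*(v + 20)/(t - 5) = -3*(20 + v)/(-5 + t))
(k + A(-1, -18))*(-662) = (-233 + 3*(-20 - 1*(-18))/(-5 - 1))*(-662) = (-233 + 3*(-20 + 18)/(-6))*(-662) = (-233 + 3*(-⅙)*(-2))*(-662) = (-233 + 1)*(-662) = -232*(-662) = 153584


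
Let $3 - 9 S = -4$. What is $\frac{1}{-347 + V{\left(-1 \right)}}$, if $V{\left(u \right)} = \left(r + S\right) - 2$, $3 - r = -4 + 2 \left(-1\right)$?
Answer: $- \frac{9}{3053} \approx -0.0029479$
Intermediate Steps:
$S = \frac{7}{9}$ ($S = \frac{1}{3} - - \frac{4}{9} = \frac{1}{3} + \frac{4}{9} = \frac{7}{9} \approx 0.77778$)
$r = 9$ ($r = 3 - \left(-4 + 2 \left(-1\right)\right) = 3 - \left(-4 - 2\right) = 3 - -6 = 3 + 6 = 9$)
$V{\left(u \right)} = \frac{70}{9}$ ($V{\left(u \right)} = \left(9 + \frac{7}{9}\right) - 2 = \frac{88}{9} - 2 = \frac{70}{9}$)
$\frac{1}{-347 + V{\left(-1 \right)}} = \frac{1}{-347 + \frac{70}{9}} = \frac{1}{- \frac{3053}{9}} = - \frac{9}{3053}$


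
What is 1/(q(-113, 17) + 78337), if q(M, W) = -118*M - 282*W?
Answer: 1/86877 ≈ 1.1511e-5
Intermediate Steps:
q(M, W) = -282*W - 118*M
1/(q(-113, 17) + 78337) = 1/((-282*17 - 118*(-113)) + 78337) = 1/((-4794 + 13334) + 78337) = 1/(8540 + 78337) = 1/86877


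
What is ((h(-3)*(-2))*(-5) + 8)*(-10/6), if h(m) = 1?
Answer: -30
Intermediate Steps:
((h(-3)*(-2))*(-5) + 8)*(-10/6) = ((1*(-2))*(-5) + 8)*(-10/6) = (-2*(-5) + 8)*(-10*1/6) = (10 + 8)*(-5/3) = 18*(-5/3) = -30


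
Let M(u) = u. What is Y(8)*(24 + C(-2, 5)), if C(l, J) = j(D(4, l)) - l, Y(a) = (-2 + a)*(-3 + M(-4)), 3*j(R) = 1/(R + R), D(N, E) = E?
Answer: -2177/2 ≈ -1088.5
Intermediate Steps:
j(R) = 1/(6*R) (j(R) = 1/(3*(R + R)) = 1/(3*((2*R))) = (1/(2*R))/3 = 1/(6*R))
Y(a) = 14 - 7*a (Y(a) = (-2 + a)*(-3 - 4) = (-2 + a)*(-7) = 14 - 7*a)
C(l, J) = -l + 1/(6*l) (C(l, J) = 1/(6*l) - l = -l + 1/(6*l))
Y(8)*(24 + C(-2, 5)) = (14 - 7*8)*(24 + (-1*(-2) + (1/6)/(-2))) = (14 - 56)*(24 + (2 + (1/6)*(-1/2))) = -42*(24 + (2 - 1/12)) = -42*(24 + 23/12) = -42*311/12 = -2177/2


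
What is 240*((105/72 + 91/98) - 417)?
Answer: -696550/7 ≈ -99507.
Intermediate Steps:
240*((105/72 + 91/98) - 417) = 240*((105*(1/72) + 91*(1/98)) - 417) = 240*((35/24 + 13/14) - 417) = 240*(401/168 - 417) = 240*(-69655/168) = -696550/7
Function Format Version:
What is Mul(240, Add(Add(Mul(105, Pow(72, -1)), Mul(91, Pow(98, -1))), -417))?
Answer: Rational(-696550, 7) ≈ -99507.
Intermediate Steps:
Mul(240, Add(Add(Mul(105, Pow(72, -1)), Mul(91, Pow(98, -1))), -417)) = Mul(240, Add(Add(Mul(105, Rational(1, 72)), Mul(91, Rational(1, 98))), -417)) = Mul(240, Add(Add(Rational(35, 24), Rational(13, 14)), -417)) = Mul(240, Add(Rational(401, 168), -417)) = Mul(240, Rational(-69655, 168)) = Rational(-696550, 7)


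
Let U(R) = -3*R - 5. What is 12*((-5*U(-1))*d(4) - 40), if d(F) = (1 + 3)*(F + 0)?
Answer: 1440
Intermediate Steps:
d(F) = 4*F
U(R) = -5 - 3*R
12*((-5*U(-1))*d(4) - 40) = 12*((-5*(-5 - 3*(-1)))*(4*4) - 40) = 12*(-5*(-5 + 3)*16 - 40) = 12*(-5*(-2)*16 - 40) = 12*(10*16 - 40) = 12*(160 - 40) = 12*120 = 1440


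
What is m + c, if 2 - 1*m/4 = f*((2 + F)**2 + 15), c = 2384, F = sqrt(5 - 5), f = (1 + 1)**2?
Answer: 2088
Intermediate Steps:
f = 4 (f = 2**2 = 4)
F = 0 (F = sqrt(0) = 0)
m = -296 (m = 8 - 16*((2 + 0)**2 + 15) = 8 - 16*(2**2 + 15) = 8 - 16*(4 + 15) = 8 - 16*19 = 8 - 4*76 = 8 - 304 = -296)
m + c = -296 + 2384 = 2088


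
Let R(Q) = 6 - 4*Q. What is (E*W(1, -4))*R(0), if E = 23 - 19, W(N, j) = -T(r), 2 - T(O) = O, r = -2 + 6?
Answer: 48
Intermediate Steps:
r = 4
T(O) = 2 - O
W(N, j) = 2 (W(N, j) = -(2 - 1*4) = -(2 - 4) = -1*(-2) = 2)
E = 4
(E*W(1, -4))*R(0) = (4*2)*(6 - 4*0) = 8*(6 + 0) = 8*6 = 48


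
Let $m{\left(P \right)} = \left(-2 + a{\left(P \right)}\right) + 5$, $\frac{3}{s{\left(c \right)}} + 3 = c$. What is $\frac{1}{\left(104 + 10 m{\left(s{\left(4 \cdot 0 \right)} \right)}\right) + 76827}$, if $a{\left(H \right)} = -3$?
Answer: $\frac{1}{76931} \approx 1.2999 \cdot 10^{-5}$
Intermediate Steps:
$s{\left(c \right)} = \frac{3}{-3 + c}$
$m{\left(P \right)} = 0$ ($m{\left(P \right)} = \left(-2 - 3\right) + 5 = -5 + 5 = 0$)
$\frac{1}{\left(104 + 10 m{\left(s{\left(4 \cdot 0 \right)} \right)}\right) + 76827} = \frac{1}{\left(104 + 10 \cdot 0\right) + 76827} = \frac{1}{\left(104 + 0\right) + 76827} = \frac{1}{104 + 76827} = \frac{1}{76931}$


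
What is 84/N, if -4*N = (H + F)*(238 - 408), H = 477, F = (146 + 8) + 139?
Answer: 12/4675 ≈ 0.0025668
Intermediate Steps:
F = 293 (F = 154 + 139 = 293)
N = 32725 (N = -(477 + 293)*(238 - 408)/4 = -385*(-170)/2 = -¼*(-130900) = 32725)
84/N = 84/32725 = 84*(1/32725) = 12/4675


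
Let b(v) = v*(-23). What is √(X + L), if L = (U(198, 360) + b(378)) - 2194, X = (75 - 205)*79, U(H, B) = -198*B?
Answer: I*√92438 ≈ 304.04*I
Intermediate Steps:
b(v) = -23*v
X = -10270 (X = -130*79 = -10270)
L = -82168 (L = (-198*360 - 23*378) - 2194 = (-71280 - 8694) - 2194 = -79974 - 2194 = -82168)
√(X + L) = √(-10270 - 82168) = √(-92438) = I*√92438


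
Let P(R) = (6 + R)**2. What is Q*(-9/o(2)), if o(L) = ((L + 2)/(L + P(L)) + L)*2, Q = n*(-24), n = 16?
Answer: 14256/17 ≈ 838.59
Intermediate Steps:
Q = -384 (Q = 16*(-24) = -384)
o(L) = 2*L + 2*(2 + L)/(L + (6 + L)**2) (o(L) = ((L + 2)/(L + (6 + L)**2) + L)*2 = ((2 + L)/(L + (6 + L)**2) + L)*2 = (L + (2 + L)/(L + (6 + L)**2))*2 = 2*L + 2*(2 + L)/(L + (6 + L)**2))
Q*(-9/o(2)) = -(-3456)/(2*(2 + 2**3 + 13*2**2 + 37*2)/(36 + 2**2 + 13*2)) = -(-3456)/(2*(2 + 8 + 13*4 + 74)/(36 + 4 + 26)) = -(-3456)/(2*(2 + 8 + 52 + 74)/66) = -(-3456)/(2*(1/66)*136) = -(-3456)/136/33 = -(-3456)*33/136 = -384*(-297/136) = 14256/17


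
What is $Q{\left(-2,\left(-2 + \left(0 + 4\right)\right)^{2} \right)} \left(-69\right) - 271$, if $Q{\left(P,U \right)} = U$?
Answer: $-547$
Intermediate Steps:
$Q{\left(-2,\left(-2 + \left(0 + 4\right)\right)^{2} \right)} \left(-69\right) - 271 = \left(-2 + \left(0 + 4\right)\right)^{2} \left(-69\right) - 271 = \left(-2 + 4\right)^{2} \left(-69\right) - 271 = 2^{2} \left(-69\right) - 271 = 4 \left(-69\right) - 271 = -276 - 271 = -547$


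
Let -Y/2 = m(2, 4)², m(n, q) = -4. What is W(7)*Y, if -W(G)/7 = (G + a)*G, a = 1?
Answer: 12544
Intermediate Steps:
W(G) = -7*G*(1 + G) (W(G) = -7*(G + 1)*G = -7*(1 + G)*G = -7*G*(1 + G))
Y = -32 (Y = -2*(-4)² = -2*16 = -32)
W(7)*Y = -7*7*(1 + 7)*(-32) = -7*7*8*(-32) = -392*(-32) = 12544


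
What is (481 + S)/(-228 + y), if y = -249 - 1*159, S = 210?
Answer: -691/636 ≈ -1.0865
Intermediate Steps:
y = -408 (y = -249 - 159 = -408)
(481 + S)/(-228 + y) = (481 + 210)/(-228 - 408) = 691/(-636) = 691*(-1/636) = -691/636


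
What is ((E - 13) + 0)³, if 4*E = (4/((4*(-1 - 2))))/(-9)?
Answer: -2761677827/1259712 ≈ -2192.3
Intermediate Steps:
E = 1/108 (E = ((4/((4*(-1 - 2))))/(-9))/4 = ((4/((4*(-3))))*(-⅑))/4 = ((4/(-12))*(-⅑))/4 = ((4*(-1/12))*(-⅑))/4 = (-⅓*(-⅑))/4 = (¼)*(1/27) = 1/108 ≈ 0.0092593)
((E - 13) + 0)³ = ((1/108 - 13) + 0)³ = (-1403/108 + 0)³ = (-1403/108)³ = -2761677827/1259712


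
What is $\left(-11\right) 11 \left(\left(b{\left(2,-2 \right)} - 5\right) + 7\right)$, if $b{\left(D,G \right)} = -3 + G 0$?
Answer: $121$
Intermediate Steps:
$b{\left(D,G \right)} = -3$ ($b{\left(D,G \right)} = -3 + 0 = -3$)
$\left(-11\right) 11 \left(\left(b{\left(2,-2 \right)} - 5\right) + 7\right) = \left(-11\right) 11 \left(\left(-3 - 5\right) + 7\right) = - 121 \left(\left(-3 - 5\right) + 7\right) = - 121 \left(-8 + 7\right) = \left(-121\right) \left(-1\right) = 121$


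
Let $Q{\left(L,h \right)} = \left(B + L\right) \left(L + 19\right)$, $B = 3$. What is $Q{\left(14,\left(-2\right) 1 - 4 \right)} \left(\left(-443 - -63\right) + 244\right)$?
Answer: $-76296$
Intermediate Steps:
$Q{\left(L,h \right)} = \left(3 + L\right) \left(19 + L\right)$ ($Q{\left(L,h \right)} = \left(3 + L\right) \left(L + 19\right) = \left(3 + L\right) \left(19 + L\right)$)
$Q{\left(14,\left(-2\right) 1 - 4 \right)} \left(\left(-443 - -63\right) + 244\right) = \left(57 + 14^{2} + 22 \cdot 14\right) \left(\left(-443 - -63\right) + 244\right) = \left(57 + 196 + 308\right) \left(\left(-443 + 63\right) + 244\right) = 561 \left(-380 + 244\right) = 561 \left(-136\right) = -76296$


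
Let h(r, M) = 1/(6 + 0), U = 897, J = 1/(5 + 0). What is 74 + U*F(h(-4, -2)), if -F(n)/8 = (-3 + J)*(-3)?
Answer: -301022/5 ≈ -60204.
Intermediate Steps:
J = ⅕ (J = 1/5 = ⅕ ≈ 0.20000)
h(r, M) = ⅙ (h(r, M) = 1/6 = ⅙)
F(n) = -336/5 (F(n) = -8*(-3 + ⅕)*(-3) = -(-112)*(-3)/5 = -8*42/5 = -336/5)
74 + U*F(h(-4, -2)) = 74 + 897*(-336/5) = 74 - 301392/5 = -301022/5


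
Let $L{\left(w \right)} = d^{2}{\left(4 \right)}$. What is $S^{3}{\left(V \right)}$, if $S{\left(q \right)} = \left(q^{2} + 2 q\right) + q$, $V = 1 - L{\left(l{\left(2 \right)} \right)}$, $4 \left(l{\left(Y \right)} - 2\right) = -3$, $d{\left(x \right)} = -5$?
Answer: $128024064$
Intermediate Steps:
$l{\left(Y \right)} = \frac{5}{4}$ ($l{\left(Y \right)} = 2 + \frac{1}{4} \left(-3\right) = 2 - \frac{3}{4} = \frac{5}{4}$)
$L{\left(w \right)} = 25$ ($L{\left(w \right)} = \left(-5\right)^{2} = 25$)
$V = -24$ ($V = 1 - 25 = -24$)
$S{\left(q \right)} = q^{2} + 3 q$
$S^{3}{\left(V \right)} = \left(- 24 \left(3 - 24\right)\right)^{3} = \left(\left(-24\right) \left(-21\right)\right)^{3} = 504^{3} = 128024064$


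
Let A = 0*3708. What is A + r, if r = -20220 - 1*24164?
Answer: -44384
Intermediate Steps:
A = 0
r = -44384 (r = -20220 - 24164 = -44384)
A + r = 0 - 44384 = -44384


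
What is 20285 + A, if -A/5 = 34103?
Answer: -150230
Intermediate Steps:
A = -170515 (A = -5*34103 = -170515)
20285 + A = 20285 - 170515 = -150230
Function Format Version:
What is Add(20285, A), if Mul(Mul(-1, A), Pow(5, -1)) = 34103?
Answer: -150230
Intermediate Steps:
A = -170515 (A = Mul(-5, 34103) = -170515)
Add(20285, A) = Add(20285, -170515) = -150230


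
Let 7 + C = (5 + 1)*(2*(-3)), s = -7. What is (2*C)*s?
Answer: 602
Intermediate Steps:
C = -43 (C = -7 + (5 + 1)*(2*(-3)) = -7 + 6*(-6) = -7 - 36 = -43)
(2*C)*s = (2*(-43))*(-7) = -86*(-7) = 602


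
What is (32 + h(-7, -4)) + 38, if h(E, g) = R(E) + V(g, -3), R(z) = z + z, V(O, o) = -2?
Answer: 54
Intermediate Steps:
R(z) = 2*z
h(E, g) = -2 + 2*E (h(E, g) = 2*E - 2 = -2 + 2*E)
(32 + h(-7, -4)) + 38 = (32 + (-2 + 2*(-7))) + 38 = (32 + (-2 - 14)) + 38 = (32 - 16) + 38 = 16 + 38 = 54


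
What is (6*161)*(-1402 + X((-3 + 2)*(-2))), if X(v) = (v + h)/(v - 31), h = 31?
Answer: -39307506/29 ≈ -1.3554e+6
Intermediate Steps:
X(v) = (31 + v)/(-31 + v) (X(v) = (v + 31)/(v - 31) = (31 + v)/(-31 + v))
(6*161)*(-1402 + X((-3 + 2)*(-2))) = (6*161)*(-1402 + (31 + (-3 + 2)*(-2))/(-31 + (-3 + 2)*(-2))) = 966*(-1402 + (31 - 1*(-2))/(-31 - 1*(-2))) = 966*(-1402 + (31 + 2)/(-31 + 2)) = 966*(-1402 + 33/(-29)) = 966*(-1402 - 1/29*33) = 966*(-1402 - 33/29) = 966*(-40691/29) = -39307506/29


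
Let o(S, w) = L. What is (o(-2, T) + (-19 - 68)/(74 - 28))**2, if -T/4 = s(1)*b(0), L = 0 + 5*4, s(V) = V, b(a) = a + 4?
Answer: 693889/2116 ≈ 327.92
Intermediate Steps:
b(a) = 4 + a
L = 20 (L = 0 + 20 = 20)
T = -16 (T = -4*(4 + 0) = -4*4 = -16)
o(S, w) = 20
(o(-2, T) + (-19 - 68)/(74 - 28))**2 = (20 + (-19 - 68)/(74 - 28))**2 = (20 - 87/46)**2 = (833/46)**2 = 693889/2116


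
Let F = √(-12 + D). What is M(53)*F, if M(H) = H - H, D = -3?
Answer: 0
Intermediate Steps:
M(H) = 0
F = I*√15 (F = √(-12 - 3) = √(-15) = I*√15 ≈ 3.873*I)
M(53)*F = 0*(I*√15) = 0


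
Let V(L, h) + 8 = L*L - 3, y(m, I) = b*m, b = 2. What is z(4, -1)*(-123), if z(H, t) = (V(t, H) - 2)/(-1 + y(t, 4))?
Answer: -492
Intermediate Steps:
y(m, I) = 2*m
V(L, h) = -11 + L² (V(L, h) = -8 + (L*L - 3) = -8 + (L² - 3) = -8 + (-3 + L²) = -11 + L²)
z(H, t) = (-13 + t²)/(-1 + 2*t) (z(H, t) = ((-11 + t²) - 2)/(-1 + 2*t) = (-13 + t²)/(-1 + 2*t))
z(4, -1)*(-123) = ((-13 + (-1)²)/(-1 + 2*(-1)))*(-123) = ((-13 + 1)/(-1 - 2))*(-123) = (-12/(-3))*(-123) = -⅓*(-12)*(-123) = 4*(-123) = -492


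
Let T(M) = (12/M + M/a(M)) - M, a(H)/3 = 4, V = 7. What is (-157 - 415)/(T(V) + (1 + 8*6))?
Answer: -48048/3721 ≈ -12.913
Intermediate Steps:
a(H) = 12 (a(H) = 3*4 = 12)
T(M) = 12/M - 11*M/12 (T(M) = (12/M + M/12) - M = 12/M - 11*M/12)
(-157 - 415)/(T(V) + (1 + 8*6)) = (-157 - 415)/((12/7 - 11/12*7) + (1 + 8*6)) = -572/((12*(⅐) - 77/12) + (1 + 48)) = -572/((12/7 - 77/12) + 49) = -572/(-395/84 + 49) = -572/3721/84 = -572*84/3721 = -48048/3721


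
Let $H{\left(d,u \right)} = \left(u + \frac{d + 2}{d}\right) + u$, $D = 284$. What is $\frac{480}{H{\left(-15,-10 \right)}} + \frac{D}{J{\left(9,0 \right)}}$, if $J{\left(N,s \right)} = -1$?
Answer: $- \frac{88708}{287} \approx -309.09$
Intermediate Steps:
$H{\left(d,u \right)} = 2 u + \frac{2 + d}{d}$ ($H{\left(d,u \right)} = \left(u + \frac{2 + d}{d}\right) + u = 2 u + \frac{2 + d}{d}$)
$\frac{480}{H{\left(-15,-10 \right)}} + \frac{D}{J{\left(9,0 \right)}} = \frac{480}{1 + 2 \left(-10\right) + \frac{2}{-15}} + \frac{284}{-1} = \frac{480}{1 - 20 + 2 \left(- \frac{1}{15}\right)} + 284 \left(-1\right) = \frac{480}{1 - 20 - \frac{2}{15}} - 284 = \frac{480}{- \frac{287}{15}} - 284 = 480 \left(- \frac{15}{287}\right) - 284 = - \frac{7200}{287} - 284 = - \frac{88708}{287}$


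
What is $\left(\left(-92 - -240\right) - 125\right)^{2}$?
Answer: $529$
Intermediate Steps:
$\left(\left(-92 - -240\right) - 125\right)^{2} = \left(\left(-92 + 240\right) - 125\right)^{2} = \left(148 - 125\right)^{2} = 23^{2} = 529$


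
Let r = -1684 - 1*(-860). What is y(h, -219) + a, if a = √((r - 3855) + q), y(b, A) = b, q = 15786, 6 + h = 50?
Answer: 44 + √11107 ≈ 149.39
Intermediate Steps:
h = 44 (h = -6 + 50 = 44)
r = -824 (r = -1684 + 860 = -824)
a = √11107 (a = √((-824 - 3855) + 15786) = √(-4679 + 15786) = √11107 ≈ 105.39)
y(h, -219) + a = 44 + √11107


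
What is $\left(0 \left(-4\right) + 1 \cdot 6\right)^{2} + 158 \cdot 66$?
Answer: $10464$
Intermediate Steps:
$\left(0 \left(-4\right) + 1 \cdot 6\right)^{2} + 158 \cdot 66 = \left(0 + 6\right)^{2} + 10428 = 6^{2} + 10428 = 36 + 10428 = 10464$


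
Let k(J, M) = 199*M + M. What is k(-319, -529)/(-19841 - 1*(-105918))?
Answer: -105800/86077 ≈ -1.2291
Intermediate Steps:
k(J, M) = 200*M
k(-319, -529)/(-19841 - 1*(-105918)) = (200*(-529))/(-19841 - 1*(-105918)) = -105800/(-19841 + 105918) = -105800/86077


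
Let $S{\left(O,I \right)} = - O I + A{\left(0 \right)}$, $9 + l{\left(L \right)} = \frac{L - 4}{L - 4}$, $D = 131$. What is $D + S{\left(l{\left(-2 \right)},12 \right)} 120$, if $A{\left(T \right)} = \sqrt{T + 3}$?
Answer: $11651 + 120 \sqrt{3} \approx 11859.0$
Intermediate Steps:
$l{\left(L \right)} = -8$ ($l{\left(L \right)} = -9 + \frac{L - 4}{L - 4} = -9 + \frac{-4 + L}{-4 + L} = -9 + 1 = -8$)
$A{\left(T \right)} = \sqrt{3 + T}$
$S{\left(O,I \right)} = \sqrt{3} - I O$ ($S{\left(O,I \right)} = - O I + \sqrt{3 + 0} = - I O + \sqrt{3} = \sqrt{3} - I O$)
$D + S{\left(l{\left(-2 \right)},12 \right)} 120 = 131 + \left(\sqrt{3} - 12 \left(-8\right)\right) 120 = 131 + \left(\sqrt{3} + 96\right) 120 = 131 + \left(96 + \sqrt{3}\right) 120 = 131 + \left(11520 + 120 \sqrt{3}\right) = 11651 + 120 \sqrt{3}$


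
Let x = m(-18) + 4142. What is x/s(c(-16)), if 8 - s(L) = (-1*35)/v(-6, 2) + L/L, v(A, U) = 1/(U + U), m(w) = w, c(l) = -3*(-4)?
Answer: 4124/147 ≈ 28.054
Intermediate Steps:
c(l) = 12
v(A, U) = 1/(2*U)
s(L) = 147 (s(L) = 8 - ((-1*35)/(((½)/2)) + L/L) = 8 - (-35/((½)*(½)) + 1) = 8 - (-35/¼ + 1) = 8 - (-35*4 + 1) = 8 - (-140 + 1) = 8 - 1*(-139) = 8 + 139 = 147)
x = 4124 (x = -18 + 4142 = 4124)
x/s(c(-16)) = 4124/147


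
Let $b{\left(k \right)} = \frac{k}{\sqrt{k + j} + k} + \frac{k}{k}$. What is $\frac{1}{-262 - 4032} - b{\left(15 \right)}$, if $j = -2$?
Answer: $- \frac{938345}{455164} + \frac{15 \sqrt{13}}{212} \approx -1.8064$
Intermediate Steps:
$b{\left(k \right)} = 1 + \frac{k}{k + \sqrt{-2 + k}}$ ($b{\left(k \right)} = \frac{k}{\sqrt{k - 2} + k} + \frac{k}{k} = \frac{k}{\sqrt{-2 + k} + k} + 1 = \frac{k}{k + \sqrt{-2 + k}} + 1 = 1 + \frac{k}{k + \sqrt{-2 + k}}$)
$\frac{1}{-262 - 4032} - b{\left(15 \right)} = \frac{1}{-262 - 4032} - \frac{\sqrt{-2 + 15} + 2 \cdot 15}{15 + \sqrt{-2 + 15}} = \frac{1}{-4294} - \frac{\sqrt{13} + 30}{15 + \sqrt{13}} = - \frac{1}{4294} - \frac{30 + \sqrt{13}}{15 + \sqrt{13}}$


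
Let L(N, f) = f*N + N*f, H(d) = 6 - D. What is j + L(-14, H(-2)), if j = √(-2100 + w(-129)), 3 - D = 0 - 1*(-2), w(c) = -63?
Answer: -140 + I*√2163 ≈ -140.0 + 46.508*I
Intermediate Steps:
D = 1 (D = 3 - (0 - 1*(-2)) = 3 - (0 + 2) = 3 - 1*2 = 3 - 2 = 1)
H(d) = 5 (H(d) = 6 - 1*1 = 6 - 1 = 5)
L(N, f) = 2*N*f (L(N, f) = N*f + N*f = 2*N*f)
j = I*√2163 (j = √(-2100 - 63) = √(-2163) = I*√2163 ≈ 46.508*I)
j + L(-14, H(-2)) = I*√2163 + 2*(-14)*5 = I*√2163 - 140 = -140 + I*√2163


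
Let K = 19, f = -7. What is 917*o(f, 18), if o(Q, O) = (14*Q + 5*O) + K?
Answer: 10087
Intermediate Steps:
o(Q, O) = 19 + 5*O + 14*Q (o(Q, O) = (14*Q + 5*O) + 19 = (5*O + 14*Q) + 19 = 19 + 5*O + 14*Q)
917*o(f, 18) = 917*(19 + 5*18 + 14*(-7)) = 917*(19 + 90 - 98) = 917*11 = 10087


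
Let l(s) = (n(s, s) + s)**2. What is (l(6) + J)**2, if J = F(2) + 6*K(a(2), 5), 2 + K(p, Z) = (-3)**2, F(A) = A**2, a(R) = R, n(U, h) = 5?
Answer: 27889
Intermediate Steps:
l(s) = (5 + s)**2
K(p, Z) = 7 (K(p, Z) = -2 + (-3)**2 = -2 + 9 = 7)
J = 46 (J = 2**2 + 6*7 = 4 + 42 = 46)
(l(6) + J)**2 = ((5 + 6)**2 + 46)**2 = (11**2 + 46)**2 = (121 + 46)**2 = 167**2 = 27889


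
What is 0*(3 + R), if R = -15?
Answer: 0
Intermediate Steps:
0*(3 + R) = 0*(3 - 15) = 0*(-12) = 0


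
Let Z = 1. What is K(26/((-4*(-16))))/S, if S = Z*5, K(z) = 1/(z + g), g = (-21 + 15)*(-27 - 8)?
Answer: 32/33665 ≈ 0.00095054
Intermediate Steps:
g = 210 (g = -6*(-35) = 210)
K(z) = 1/(210 + z) (K(z) = 1/(z + 210) = 1/(210 + z))
S = 5 (S = 1*5 = 5)
K(26/((-4*(-16))))/S = 1/((210 + 26/((-4*(-16))))*5) = (1/5)/(210 + 26/64) = (1/5)/(210 + 26*(1/64)) = (1/5)/(210 + 13/32) = (1/5)/(6733/32) = (32/6733)*(1/5) = 32/33665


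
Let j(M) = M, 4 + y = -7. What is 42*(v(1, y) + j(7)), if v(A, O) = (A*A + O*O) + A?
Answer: 5460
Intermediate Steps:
y = -11 (y = -4 - 7 = -11)
v(A, O) = A + A² + O² (v(A, O) = (A² + O²) + A = A + A² + O²)
42*(v(1, y) + j(7)) = 42*((1 + 1² + (-11)²) + 7) = 42*((1 + 1 + 121) + 7) = 42*(123 + 7) = 42*130 = 5460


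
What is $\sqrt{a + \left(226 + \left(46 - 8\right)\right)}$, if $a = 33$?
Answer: $3 \sqrt{33} \approx 17.234$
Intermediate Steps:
$\sqrt{a + \left(226 + \left(46 - 8\right)\right)} = \sqrt{33 + \left(226 + \left(46 - 8\right)\right)} = \sqrt{33 + \left(226 + 38\right)} = \sqrt{33 + 264} = \sqrt{297} = 3 \sqrt{33}$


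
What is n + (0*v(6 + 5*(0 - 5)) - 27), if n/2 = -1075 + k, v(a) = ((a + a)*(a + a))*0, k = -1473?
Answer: -5123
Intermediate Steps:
v(a) = 0 (v(a) = ((2*a)*(2*a))*0 = (4*a**2)*0 = 0)
n = -5096 (n = 2*(-1075 - 1473) = 2*(-2548) = -5096)
n + (0*v(6 + 5*(0 - 5)) - 27) = -5096 + (0*0 - 27) = -5096 + (0 - 27) = -5096 - 27 = -5123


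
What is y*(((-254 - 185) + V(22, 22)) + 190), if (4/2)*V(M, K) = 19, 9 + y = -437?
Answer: 106817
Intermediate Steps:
y = -446 (y = -9 - 437 = -446)
V(M, K) = 19/2 (V(M, K) = (1/2)*19 = 19/2)
y*(((-254 - 185) + V(22, 22)) + 190) = -446*(((-254 - 185) + 19/2) + 190) = -446*((-439 + 19/2) + 190) = -446*(-859/2 + 190) = -446*(-479/2) = 106817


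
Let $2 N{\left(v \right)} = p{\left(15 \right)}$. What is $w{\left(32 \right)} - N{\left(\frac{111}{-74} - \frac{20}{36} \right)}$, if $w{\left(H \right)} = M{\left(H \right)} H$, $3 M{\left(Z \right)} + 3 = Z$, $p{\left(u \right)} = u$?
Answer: $\frac{1811}{6} \approx 301.83$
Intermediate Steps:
$M{\left(Z \right)} = -1 + \frac{Z}{3}$
$N{\left(v \right)} = \frac{15}{2}$ ($N{\left(v \right)} = \frac{1}{2} \cdot 15 = \frac{15}{2}$)
$w{\left(H \right)} = H \left(-1 + \frac{H}{3}\right)$ ($w{\left(H \right)} = \left(-1 + \frac{H}{3}\right) H = H \left(-1 + \frac{H}{3}\right)$)
$w{\left(32 \right)} - N{\left(\frac{111}{-74} - \frac{20}{36} \right)} = \frac{1}{3} \cdot 32 \left(-3 + 32\right) - \frac{15}{2} = \frac{1}{3} \cdot 32 \cdot 29 - \frac{15}{2} = \frac{928}{3} - \frac{15}{2} = \frac{1811}{6}$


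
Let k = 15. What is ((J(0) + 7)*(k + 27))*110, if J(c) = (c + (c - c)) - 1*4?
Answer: 13860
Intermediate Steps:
J(c) = -4 + c (J(c) = (c + 0) - 4 = c - 4 = -4 + c)
((J(0) + 7)*(k + 27))*110 = (((-4 + 0) + 7)*(15 + 27))*110 = ((-4 + 7)*42)*110 = (3*42)*110 = 126*110 = 13860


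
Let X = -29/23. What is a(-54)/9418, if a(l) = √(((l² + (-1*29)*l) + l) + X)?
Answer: √2341745/216614 ≈ 0.0070645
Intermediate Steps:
X = -29/23 (X = -29*1/23 = -29/23 ≈ -1.2609)
a(l) = √(-29/23 + l² - 28*l) (a(l) = √(((l² + (-1*29)*l) + l) - 29/23) = √(((l² - 29*l) + l) - 29/23) = √((l² - 28*l) - 29/23) = √(-29/23 + l² - 28*l))
a(-54)/9418 = (√(-667 - 14812*(-54) + 529*(-54)²)/23)/9418 = (√(-667 + 799848 + 529*2916)/23)*(1/9418) = (√(-667 + 799848 + 1542564)/23)*(1/9418) = (√2341745/23)*(1/9418) = √2341745/216614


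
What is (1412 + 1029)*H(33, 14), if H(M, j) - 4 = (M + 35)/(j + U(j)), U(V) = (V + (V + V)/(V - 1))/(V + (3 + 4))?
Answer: 1008133/48 ≈ 21003.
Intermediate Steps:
U(V) = (V + 2*V/(-1 + V))/(7 + V) (U(V) = (V + (2*V)/(-1 + V))/(V + 7) = (V + 2*V/(-1 + V))/(7 + V))
H(M, j) = 4 + (35 + M)/(j + j*(1 + j)/(-7 + j² + 6*j)) (H(M, j) = 4 + (M + 35)/(j + j*(1 + j)/(-7 + j² + 6*j)) = 4 + (35 + M)/(j + j*(1 + j)/(-7 + j² + 6*j)))
(1412 + 1029)*H(33, 14) = (1412 + 1029)*(((-7 + 14² + 6*14)*(35 + 33 + 4*14) + 4*14*(1 + 14))/(14*(-6 + 14² + 7*14))) = 2441*(((-7 + 196 + 84)*(35 + 33 + 56) + 4*14*15)/(14*(-6 + 196 + 98))) = 2441*((1/14)*(273*124 + 840)/288) = 2441*((1/14)*(1/288)*(33852 + 840)) = 2441*((1/14)*(1/288)*34692) = 2441*(413/48) = 1008133/48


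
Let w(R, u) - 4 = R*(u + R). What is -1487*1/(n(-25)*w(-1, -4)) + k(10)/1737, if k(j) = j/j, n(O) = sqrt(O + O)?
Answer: 1/1737 + 1487*I*sqrt(2)/90 ≈ 0.00057571 + 23.366*I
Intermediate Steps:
w(R, u) = 4 + R*(R + u) (w(R, u) = 4 + R*(u + R) = 4 + R*(R + u))
n(O) = sqrt(2)*sqrt(O) (n(O) = sqrt(2*O) = sqrt(2)*sqrt(O))
k(j) = 1
-1487*1/(n(-25)*w(-1, -4)) + k(10)/1737 = -1487*(-I*sqrt(2)/(10*(4 + (-1)**2 - 1*(-4)))) + 1/1737 = -1487*(-I*sqrt(2)/(10*(4 + 1 + 4))) + 1*(1/1737) = -1487*(-I*sqrt(2)/90) + 1/1737 = -(-1487)*I*sqrt(2)/90 + 1/1737 = 1487*I*sqrt(2)/90 + 1/1737 = 1/1737 + 1487*I*sqrt(2)/90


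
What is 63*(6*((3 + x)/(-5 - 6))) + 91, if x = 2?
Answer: -889/11 ≈ -80.818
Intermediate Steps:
63*(6*((3 + x)/(-5 - 6))) + 91 = 63*(6*((3 + 2)/(-5 - 6))) + 91 = 63*(6*(5/(-11))) + 91 = 63*(6*(5*(-1/11))) + 91 = 63*(6*(-5/11)) + 91 = 63*(-30/11) + 91 = -1890/11 + 91 = -889/11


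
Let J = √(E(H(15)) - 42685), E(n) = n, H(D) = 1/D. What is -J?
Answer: -I*√9604110/15 ≈ -206.6*I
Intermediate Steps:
J = I*√9604110/15 (J = √(1/15 - 42685) = √(-640274/15) = I*√9604110/15 ≈ 206.6*I)
-J = -I*√9604110/15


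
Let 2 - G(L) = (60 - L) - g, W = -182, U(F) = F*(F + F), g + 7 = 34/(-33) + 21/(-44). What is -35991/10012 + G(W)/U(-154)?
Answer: -56417234605/15671343072 ≈ -3.6000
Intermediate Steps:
g = -1123/132 (g = -7 + (34/(-33) + 21/(-44)) = -7 + (34*(-1/33) + 21*(-1/44)) = -7 + (-34/33 - 21/44) = -7 - 199/132 = -1123/132 ≈ -8.5076)
U(F) = 2*F² (U(F) = F*(2*F) = 2*F²)
G(L) = -8779/132 + L (G(L) = 2 - ((60 - L) - 1*(-1123/132)) = 2 - ((60 - L) + 1123/132) = 2 - (9043/132 - L) = 2 + (-9043/132 + L) = -8779/132 + L)
-35991/10012 + G(W)/U(-154) = -35991/10012 + (-8779/132 - 182)/((2*(-154)²)) = -35991*1/10012 - 32803/(132*(2*23716)) = -35991/10012 - 32803/132/47432 = -35991/10012 - 32803/132*1/47432 = -35991/10012 - 32803/6261024 = -56417234605/15671343072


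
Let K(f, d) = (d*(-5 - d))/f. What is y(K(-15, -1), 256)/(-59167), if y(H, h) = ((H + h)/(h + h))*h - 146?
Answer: 272/887505 ≈ 0.00030648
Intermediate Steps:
K(f, d) = d*(-5 - d)/f
y(H, h) = -146 + H/2 + h/2 (y(H, h) = ((H + h)/((2*h)))*h - 146 = ((H + h)*(1/(2*h)))*h - 146 = ((H + h)/(2*h))*h - 146 = (H/2 + h/2) - 146 = -146 + H/2 + h/2)
y(K(-15, -1), 256)/(-59167) = (-146 + (-1*(-1)*(5 - 1)/(-15))/2 + (½)*256)/(-59167) = (-146 + (-1*(-1)*(-1/15)*4)/2 + 128)*(-1/59167) = (-146 + (½)*(-4/15) + 128)*(-1/59167) = (-146 - 2/15 + 128)*(-1/59167) = -272/15*(-1/59167) = 272/887505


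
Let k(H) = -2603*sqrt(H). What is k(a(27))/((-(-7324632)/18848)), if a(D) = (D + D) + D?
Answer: -6132668/101731 ≈ -60.283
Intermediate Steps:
a(D) = 3*D (a(D) = 2*D + D = 3*D)
k(a(27))/((-(-7324632)/18848)) = (-2603*sqrt(3*27))/((-(-7324632)/18848)) = (-2603*sqrt(81))/((-(-7324632)/18848)) = (-2603*9)/((-168*(-43599/18848))) = -23427/915579/2356 = -23427*2356/915579 = -6132668/101731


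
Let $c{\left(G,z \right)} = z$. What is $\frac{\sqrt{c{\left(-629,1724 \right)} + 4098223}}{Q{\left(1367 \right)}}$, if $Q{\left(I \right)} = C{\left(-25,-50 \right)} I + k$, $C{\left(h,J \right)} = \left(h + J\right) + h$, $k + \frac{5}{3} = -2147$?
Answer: $- \frac{3 \sqrt{4099947}}{416546} \approx -0.014583$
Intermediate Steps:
$k = - \frac{6446}{3}$ ($k = - \frac{5}{3} - 2147 = - \frac{6446}{3} \approx -2148.7$)
$C{\left(h,J \right)} = J + 2 h$ ($C{\left(h,J \right)} = \left(J + h\right) + h = J + 2 h$)
$Q{\left(I \right)} = - \frac{6446}{3} - 100 I$ ($Q{\left(I \right)} = \left(-50 + 2 \left(-25\right)\right) I - \frac{6446}{3} = \left(-50 - 50\right) I - \frac{6446}{3} = - 100 I - \frac{6446}{3} = - \frac{6446}{3} - 100 I$)
$\frac{\sqrt{c{\left(-629,1724 \right)} + 4098223}}{Q{\left(1367 \right)}} = \frac{\sqrt{1724 + 4098223}}{- \frac{6446}{3} - 136700} = \frac{\sqrt{4099947}}{- \frac{6446}{3} - 136700} = \frac{\sqrt{4099947}}{- \frac{416546}{3}} = \sqrt{4099947} \left(- \frac{3}{416546}\right) = - \frac{3 \sqrt{4099947}}{416546}$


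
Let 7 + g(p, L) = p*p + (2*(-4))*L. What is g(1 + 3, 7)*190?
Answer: -8930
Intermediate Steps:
g(p, L) = -7 + p² - 8*L (g(p, L) = -7 + (p*p + (2*(-4))*L) = -7 + (p² - 8*L) = -7 + p² - 8*L)
g(1 + 3, 7)*190 = (-7 + (1 + 3)² - 8*7)*190 = (-7 + 4² - 56)*190 = (-7 + 16 - 56)*190 = -47*190 = -8930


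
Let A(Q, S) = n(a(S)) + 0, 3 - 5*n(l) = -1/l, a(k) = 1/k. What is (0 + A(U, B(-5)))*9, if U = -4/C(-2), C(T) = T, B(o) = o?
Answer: -18/5 ≈ -3.6000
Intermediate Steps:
a(k) = 1/k
n(l) = ⅗ + 1/(5*l) (n(l) = ⅗ - (-1)/(5*l) = ⅗ + 1/(5*l))
U = 2 (U = -4/(-2) = -4*(-½) = 2)
A(Q, S) = S*(1 + 3/S)/5 (A(Q, S) = (1 + 3/S)/(5*(1/S)) + 0 = S*(1 + 3/S)/5 + 0 = S*(1 + 3/S)/5)
(0 + A(U, B(-5)))*9 = (0 + (⅗ + (⅕)*(-5)))*9 = (0 + (⅗ - 1))*9 = (0 - ⅖)*9 = -⅖*9 = -18/5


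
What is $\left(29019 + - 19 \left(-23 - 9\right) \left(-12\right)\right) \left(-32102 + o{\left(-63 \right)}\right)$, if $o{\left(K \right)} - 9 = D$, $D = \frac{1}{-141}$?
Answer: $- \frac{32766350474}{47} \approx -6.9716 \cdot 10^{8}$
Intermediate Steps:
$D = - \frac{1}{141} \approx -0.0070922$
$o{\left(K \right)} = \frac{1268}{141}$ ($o{\left(K \right)} = 9 - \frac{1}{141} = \frac{1268}{141}$)
$\left(29019 + - 19 \left(-23 - 9\right) \left(-12\right)\right) \left(-32102 + o{\left(-63 \right)}\right) = \left(29019 + - 19 \left(-23 - 9\right) \left(-12\right)\right) \left(-32102 + \frac{1268}{141}\right) = \left(29019 + \left(-19\right) \left(-32\right) \left(-12\right)\right) \left(- \frac{4525114}{141}\right) = \left(29019 + 608 \left(-12\right)\right) \left(- \frac{4525114}{141}\right) = \left(29019 - 7296\right) \left(- \frac{4525114}{141}\right) = 21723 \left(- \frac{4525114}{141}\right) = - \frac{32766350474}{47}$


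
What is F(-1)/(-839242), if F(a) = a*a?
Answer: -1/839242 ≈ -1.1916e-6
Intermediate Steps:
F(a) = a²
F(-1)/(-839242) = (-1)²/(-839242) = 1*(-1/839242) = -1/839242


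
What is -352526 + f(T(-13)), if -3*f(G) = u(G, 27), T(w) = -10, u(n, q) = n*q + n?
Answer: -1057298/3 ≈ -3.5243e+5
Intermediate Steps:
u(n, q) = n + n*q
f(G) = -28*G/3 (f(G) = -G*(1 + 27)/3 = -G*28/3 = -28*G/3)
-352526 + f(T(-13)) = -352526 - 28/3*(-10) = -352526 + 280/3 = -1057298/3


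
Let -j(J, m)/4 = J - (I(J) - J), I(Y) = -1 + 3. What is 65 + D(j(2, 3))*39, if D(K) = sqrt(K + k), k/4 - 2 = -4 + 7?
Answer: 65 + 78*sqrt(3) ≈ 200.10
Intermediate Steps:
I(Y) = 2
k = 20 (k = 8 + 4*(-4 + 7) = 8 + 4*3 = 8 + 12 = 20)
j(J, m) = 8 - 8*J (j(J, m) = -4*(J - (2 - J)) = -4*(J + (-2 + J)) = -4*(-2 + 2*J) = 8 - 8*J)
D(K) = sqrt(20 + K) (D(K) = sqrt(K + 20) = sqrt(20 + K))
65 + D(j(2, 3))*39 = 65 + sqrt(20 + (8 - 8*2))*39 = 65 + sqrt(20 + (8 - 16))*39 = 65 + sqrt(20 - 8)*39 = 65 + sqrt(12)*39 = 65 + (2*sqrt(3))*39 = 65 + 78*sqrt(3)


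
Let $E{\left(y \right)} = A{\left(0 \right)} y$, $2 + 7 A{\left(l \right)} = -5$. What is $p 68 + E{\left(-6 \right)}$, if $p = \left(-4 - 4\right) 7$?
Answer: $-3802$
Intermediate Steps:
$A{\left(l \right)} = -1$ ($A{\left(l \right)} = - \frac{2}{7} + \frac{1}{7} \left(-5\right) = - \frac{2}{7} - \frac{5}{7} = -1$)
$E{\left(y \right)} = - y$
$p = -56$ ($p = \left(-8\right) 7 = -56$)
$p 68 + E{\left(-6 \right)} = \left(-56\right) 68 - -6 = -3808 + 6 = -3802$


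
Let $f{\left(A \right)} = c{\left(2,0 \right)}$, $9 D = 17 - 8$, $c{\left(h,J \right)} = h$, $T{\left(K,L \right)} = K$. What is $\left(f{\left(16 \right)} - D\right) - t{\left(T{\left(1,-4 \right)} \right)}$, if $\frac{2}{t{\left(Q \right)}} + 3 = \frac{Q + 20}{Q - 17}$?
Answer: $\frac{101}{69} \approx 1.4638$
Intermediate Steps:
$D = 1$ ($D = \frac{17 - 8}{9} = \frac{1}{9} \cdot 9 = 1$)
$f{\left(A \right)} = 2$
$t{\left(Q \right)} = \frac{2}{-3 + \frac{20 + Q}{-17 + Q}}$ ($t{\left(Q \right)} = \frac{2}{-3 + \frac{Q + 20}{Q - 17}} = \frac{2}{-3 + \frac{20 + Q}{-17 + Q}}$)
$\left(f{\left(16 \right)} - D\right) - t{\left(T{\left(1,-4 \right)} \right)} = \left(2 - 1\right) - \frac{2 \left(17 - 1\right)}{-71 + 2 \cdot 1} = \left(2 - 1\right) - \frac{2 \left(17 - 1\right)}{-71 + 2} = 1 - 2 \frac{1}{-69} \cdot 16 = 1 - 2 \left(- \frac{1}{69}\right) 16 = 1 - - \frac{32}{69} = 1 + \frac{32}{69} = \frac{101}{69}$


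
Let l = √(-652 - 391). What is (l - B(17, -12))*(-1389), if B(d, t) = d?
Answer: 23613 - 1389*I*√1043 ≈ 23613.0 - 44858.0*I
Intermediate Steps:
l = I*√1043 (l = √(-1043) = I*√1043 ≈ 32.296*I)
(l - B(17, -12))*(-1389) = (I*√1043 - 1*17)*(-1389) = (I*√1043 - 17)*(-1389) = (-17 + I*√1043)*(-1389) = 23613 - 1389*I*√1043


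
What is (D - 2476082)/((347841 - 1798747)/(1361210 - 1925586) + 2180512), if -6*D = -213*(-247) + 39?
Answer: -701196827116/615315045709 ≈ -1.1396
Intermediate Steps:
D = -8775 (D = -(-213*(-247) + 39)/6 = -(52611 + 39)/6 = -⅙*52650 = -8775)
(D - 2476082)/((347841 - 1798747)/(1361210 - 1925586) + 2180512) = (-8775 - 2476082)/((347841 - 1798747)/(1361210 - 1925586) + 2180512) = -2484857/(-1450906/(-564376) + 2180512) = -2484857/(-1450906*(-1/564376) + 2180512) = -2484857/(725453/282188 + 2180512) = -2484857/615315045709/282188 = -2484857*282188/615315045709 = -701196827116/615315045709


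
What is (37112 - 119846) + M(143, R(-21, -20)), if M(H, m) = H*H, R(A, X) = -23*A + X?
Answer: -62285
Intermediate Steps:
R(A, X) = X - 23*A
M(H, m) = H²
(37112 - 119846) + M(143, R(-21, -20)) = (37112 - 119846) + 143² = -82734 + 20449 = -62285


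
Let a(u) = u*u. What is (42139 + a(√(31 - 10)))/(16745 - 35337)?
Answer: -2635/1162 ≈ -2.2676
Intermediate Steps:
a(u) = u²
(42139 + a(√(31 - 10)))/(16745 - 35337) = (42139 + (√(31 - 10))²)/(16745 - 35337) = (42139 + (√21)²)/(-18592) = (42139 + 21)*(-1/18592) = 42160*(-1/18592) = -2635/1162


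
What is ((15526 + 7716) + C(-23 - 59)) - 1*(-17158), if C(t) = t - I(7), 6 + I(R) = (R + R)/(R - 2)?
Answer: 201606/5 ≈ 40321.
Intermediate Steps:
I(R) = -6 + 2*R/(-2 + R) (I(R) = -6 + (R + R)/(R - 2) = -6 + (2*R)/(-2 + R) = -6 + 2*R/(-2 + R))
C(t) = 16/5 + t (C(t) = t - 4*(3 - 1*7)/(-2 + 7) = t - 4*(3 - 7)/5 = t - 4*(-4)/5 = t - 1*(-16/5) = t + 16/5 = 16/5 + t)
((15526 + 7716) + C(-23 - 59)) - 1*(-17158) = ((15526 + 7716) + (16/5 + (-23 - 59))) - 1*(-17158) = (23242 + (16/5 - 82)) + 17158 = (23242 - 394/5) + 17158 = 115816/5 + 17158 = 201606/5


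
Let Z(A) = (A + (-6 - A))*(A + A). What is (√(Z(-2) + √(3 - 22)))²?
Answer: 24 + I*√19 ≈ 24.0 + 4.3589*I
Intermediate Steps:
Z(A) = -12*A
(√(Z(-2) + √(3 - 22)))² = (√(-12*(-2) + √(3 - 22)))² = (√(24 + √(-19)))² = (√(24 + I*√19))² = 24 + I*√19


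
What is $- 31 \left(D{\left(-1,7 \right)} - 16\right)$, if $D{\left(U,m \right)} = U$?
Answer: $527$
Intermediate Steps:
$- 31 \left(D{\left(-1,7 \right)} - 16\right) = - 31 \left(-1 - 16\right) = \left(-31\right) \left(-17\right) = 527$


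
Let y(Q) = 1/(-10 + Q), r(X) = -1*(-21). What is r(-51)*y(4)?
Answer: -7/2 ≈ -3.5000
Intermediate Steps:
r(X) = 21
r(-51)*y(4) = 21/(-10 + 4) = 21/(-6) = 21*(-⅙) = -7/2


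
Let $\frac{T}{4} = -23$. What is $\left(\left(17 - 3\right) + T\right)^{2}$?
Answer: $6084$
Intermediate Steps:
$T = -92$ ($T = 4 \left(-23\right) = -92$)
$\left(\left(17 - 3\right) + T\right)^{2} = \left(\left(17 - 3\right) - 92\right)^{2} = \left(14 - 92\right)^{2} = \left(-78\right)^{2} = 6084$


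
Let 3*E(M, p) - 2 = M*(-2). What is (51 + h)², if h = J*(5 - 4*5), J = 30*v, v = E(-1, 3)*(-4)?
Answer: 6007401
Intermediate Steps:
E(M, p) = ⅔ - 2*M/3 (E(M, p) = ⅔ + (M*(-2))/3 = ⅔ + (-2*M)/3 = ⅔ - 2*M/3)
v = -16/3 (v = (⅔ - ⅔*(-1))*(-4) = (⅔ + ⅔)*(-4) = (4/3)*(-4) = -16/3 ≈ -5.3333)
J = -160 (J = 30*(-16/3) = -160)
h = 2400 (h = -160*(5 - 4*5) = -160*(5 - 20) = -160*(-15) = 2400)
(51 + h)² = (51 + 2400)² = 2451² = 6007401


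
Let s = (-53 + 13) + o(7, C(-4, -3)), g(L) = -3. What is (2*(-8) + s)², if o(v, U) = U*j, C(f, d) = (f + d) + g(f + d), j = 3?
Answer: 7396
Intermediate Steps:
C(f, d) = -3 + d + f (C(f, d) = (f + d) - 3 = (d + f) - 3 = -3 + d + f)
o(v, U) = 3*U (o(v, U) = U*3 = 3*U)
s = -70 (s = (-53 + 13) + 3*(-3 - 3 - 4) = -40 + 3*(-10) = -40 - 30 = -70)
(2*(-8) + s)² = (2*(-8) - 70)² = (-16 - 70)² = (-86)² = 7396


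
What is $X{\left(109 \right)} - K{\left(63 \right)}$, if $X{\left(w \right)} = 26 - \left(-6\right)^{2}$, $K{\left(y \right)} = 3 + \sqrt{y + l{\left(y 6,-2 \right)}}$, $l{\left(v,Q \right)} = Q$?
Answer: $-13 - \sqrt{61} \approx -20.81$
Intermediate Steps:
$K{\left(y \right)} = 3 + \sqrt{-2 + y}$ ($K{\left(y \right)} = 3 + \sqrt{y - 2} = 3 + \sqrt{-2 + y}$)
$X{\left(w \right)} = -10$ ($X{\left(w \right)} = 26 - 36 = -10$)
$X{\left(109 \right)} - K{\left(63 \right)} = -10 - \left(3 + \sqrt{-2 + 63}\right) = -10 - \left(3 + \sqrt{61}\right) = -13 - \sqrt{61}$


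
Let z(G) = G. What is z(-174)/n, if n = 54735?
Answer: -58/18245 ≈ -0.0031790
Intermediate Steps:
z(-174)/n = -174/54735 = -174*1/54735 = -58/18245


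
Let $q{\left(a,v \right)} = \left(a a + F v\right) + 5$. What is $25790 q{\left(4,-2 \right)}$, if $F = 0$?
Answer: $541590$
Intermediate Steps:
$q{\left(a,v \right)} = 5 + a^{2}$ ($q{\left(a,v \right)} = \left(a a + 0 v\right) + 5 = \left(a^{2} + 0\right) + 5 = a^{2} + 5 = 5 + a^{2}$)
$25790 q{\left(4,-2 \right)} = 25790 \left(5 + 4^{2}\right) = 25790 \left(5 + 16\right) = 25790 \cdot 21 = 541590$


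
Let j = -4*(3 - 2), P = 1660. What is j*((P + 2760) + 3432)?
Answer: -31408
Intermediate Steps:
j = -4 (j = -4*1 = -4)
j*((P + 2760) + 3432) = -4*((1660 + 2760) + 3432) = -4*(4420 + 3432) = -4*7852 = -31408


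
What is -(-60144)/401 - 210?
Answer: -24066/401 ≈ -60.015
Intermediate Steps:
-(-60144)/401 - 210 = -358*(-168/401) - 210 = 60144/401 - 210 = -24066/401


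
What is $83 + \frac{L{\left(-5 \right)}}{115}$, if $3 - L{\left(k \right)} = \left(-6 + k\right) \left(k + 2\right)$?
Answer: $\frac{1903}{23} \approx 82.739$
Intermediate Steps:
$L{\left(k \right)} = 3 - \left(-6 + k\right) \left(2 + k\right)$ ($L{\left(k \right)} = 3 - \left(-6 + k\right) \left(k + 2\right) = 3 - \left(-6 + k\right) \left(2 + k\right)$)
$83 + \frac{L{\left(-5 \right)}}{115} = 83 + \frac{15 - \left(-5\right)^{2} + 4 \left(-5\right)}{115} = 83 + \left(15 - 25 - 20\right) \frac{1}{115} = 83 - \frac{6}{23} = \frac{1903}{23}$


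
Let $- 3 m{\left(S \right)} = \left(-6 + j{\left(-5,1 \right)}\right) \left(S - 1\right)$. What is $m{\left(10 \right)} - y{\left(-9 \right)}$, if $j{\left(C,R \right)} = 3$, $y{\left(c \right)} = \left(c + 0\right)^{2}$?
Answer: $-72$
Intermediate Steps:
$y{\left(c \right)} = c^{2}$
$m{\left(S \right)} = -1 + S$ ($m{\left(S \right)} = - \frac{\left(-6 + 3\right) \left(S - 1\right)}{3} = - \frac{\left(-3\right) \left(-1 + S\right)}{3} = - \frac{3 - 3 S}{3} = -1 + S$)
$m{\left(10 \right)} - y{\left(-9 \right)} = \left(-1 + 10\right) - \left(-9\right)^{2} = 9 - 81 = -72$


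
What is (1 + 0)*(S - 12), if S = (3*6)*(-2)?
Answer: -48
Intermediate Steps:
S = -36 (S = 18*(-2) = -36)
(1 + 0)*(S - 12) = (1 + 0)*(-36 - 12) = 1*(-48) = -48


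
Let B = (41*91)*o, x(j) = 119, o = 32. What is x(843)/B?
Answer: 17/17056 ≈ 0.00099672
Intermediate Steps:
B = 119392 (B = (41*91)*32 = 3731*32 = 119392)
x(843)/B = 119/119392 = 119*(1/119392) = 17/17056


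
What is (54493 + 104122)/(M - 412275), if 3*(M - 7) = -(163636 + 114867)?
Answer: -475845/1515307 ≈ -0.31403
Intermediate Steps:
M = -278482/3 (M = 7 + (-(163636 + 114867))/3 = 7 + (-1*278503)/3 = 7 + (⅓)*(-278503) = 7 - 278503/3 = -278482/3 ≈ -92827.)
(54493 + 104122)/(M - 412275) = (54493 + 104122)/(-278482/3 - 412275) = 158615/(-1515307/3) = 158615*(-3/1515307) = -475845/1515307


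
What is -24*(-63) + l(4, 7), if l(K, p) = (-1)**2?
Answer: 1513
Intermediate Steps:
l(K, p) = 1
-24*(-63) + l(4, 7) = -24*(-63) + 1 = 1512 + 1 = 1513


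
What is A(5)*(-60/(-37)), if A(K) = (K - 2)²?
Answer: 540/37 ≈ 14.595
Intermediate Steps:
A(K) = (-2 + K)²
A(5)*(-60/(-37)) = (-2 + 5)²*(-60/(-37)) = 3²*(-60*(-1/37)) = 9*(60/37) = 540/37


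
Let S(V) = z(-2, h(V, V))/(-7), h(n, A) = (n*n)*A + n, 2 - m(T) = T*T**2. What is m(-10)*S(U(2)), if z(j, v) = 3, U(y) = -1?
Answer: -3006/7 ≈ -429.43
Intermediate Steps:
m(T) = 2 - T**3 (m(T) = 2 - T*T**2 = 2 - T**3)
h(n, A) = n + A*n**2 (h(n, A) = n**2*A + n = A*n**2 + n = n + A*n**2)
S(V) = -3/7 (S(V) = 3/(-7) = 3*(-1/7) = -3/7)
m(-10)*S(U(2)) = (2 - 1*(-10)**3)*(-3/7) = (2 - 1*(-1000))*(-3/7) = (2 + 1000)*(-3/7) = 1002*(-3/7) = -3006/7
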